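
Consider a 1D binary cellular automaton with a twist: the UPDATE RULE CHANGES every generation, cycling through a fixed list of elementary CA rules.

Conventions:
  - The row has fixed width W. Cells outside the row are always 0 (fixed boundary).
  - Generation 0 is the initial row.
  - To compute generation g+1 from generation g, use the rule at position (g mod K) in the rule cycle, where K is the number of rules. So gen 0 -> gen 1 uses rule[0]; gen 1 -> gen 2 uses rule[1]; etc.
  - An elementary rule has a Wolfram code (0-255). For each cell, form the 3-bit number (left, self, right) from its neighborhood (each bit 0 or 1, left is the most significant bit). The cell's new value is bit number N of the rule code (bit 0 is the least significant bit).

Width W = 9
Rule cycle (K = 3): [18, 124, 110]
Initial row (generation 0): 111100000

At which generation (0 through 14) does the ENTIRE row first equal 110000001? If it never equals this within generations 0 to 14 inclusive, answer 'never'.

Answer: 8

Derivation:
Gen 0: 111100000
Gen 1 (rule 18): 000010000
Gen 2 (rule 124): 000011000
Gen 3 (rule 110): 000111000
Gen 4 (rule 18): 001000100
Gen 5 (rule 124): 001100110
Gen 6 (rule 110): 011101110
Gen 7 (rule 18): 100000001
Gen 8 (rule 124): 110000001
Gen 9 (rule 110): 110000011
Gen 10 (rule 18): 001000100
Gen 11 (rule 124): 001100110
Gen 12 (rule 110): 011101110
Gen 13 (rule 18): 100000001
Gen 14 (rule 124): 110000001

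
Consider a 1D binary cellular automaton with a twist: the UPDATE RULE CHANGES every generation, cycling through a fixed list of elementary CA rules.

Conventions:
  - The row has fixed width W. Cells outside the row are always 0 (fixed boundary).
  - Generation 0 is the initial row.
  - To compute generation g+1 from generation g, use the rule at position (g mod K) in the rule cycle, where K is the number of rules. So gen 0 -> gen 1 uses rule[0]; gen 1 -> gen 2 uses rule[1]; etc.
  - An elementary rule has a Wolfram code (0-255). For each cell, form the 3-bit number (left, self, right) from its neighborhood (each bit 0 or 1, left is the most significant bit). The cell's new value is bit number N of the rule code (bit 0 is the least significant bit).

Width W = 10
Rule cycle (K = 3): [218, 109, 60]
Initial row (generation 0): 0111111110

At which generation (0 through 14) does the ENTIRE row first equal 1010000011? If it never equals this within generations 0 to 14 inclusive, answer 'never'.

Gen 0: 0111111110
Gen 1 (rule 218): 1111111111
Gen 2 (rule 109): 1000000001
Gen 3 (rule 60): 1100000001
Gen 4 (rule 218): 1110000010
Gen 5 (rule 109): 1010111010
Gen 6 (rule 60): 1111100111
Gen 7 (rule 218): 1111111111
Gen 8 (rule 109): 1000000001
Gen 9 (rule 60): 1100000001
Gen 10 (rule 218): 1110000010
Gen 11 (rule 109): 1010111010
Gen 12 (rule 60): 1111100111
Gen 13 (rule 218): 1111111111
Gen 14 (rule 109): 1000000001

Answer: never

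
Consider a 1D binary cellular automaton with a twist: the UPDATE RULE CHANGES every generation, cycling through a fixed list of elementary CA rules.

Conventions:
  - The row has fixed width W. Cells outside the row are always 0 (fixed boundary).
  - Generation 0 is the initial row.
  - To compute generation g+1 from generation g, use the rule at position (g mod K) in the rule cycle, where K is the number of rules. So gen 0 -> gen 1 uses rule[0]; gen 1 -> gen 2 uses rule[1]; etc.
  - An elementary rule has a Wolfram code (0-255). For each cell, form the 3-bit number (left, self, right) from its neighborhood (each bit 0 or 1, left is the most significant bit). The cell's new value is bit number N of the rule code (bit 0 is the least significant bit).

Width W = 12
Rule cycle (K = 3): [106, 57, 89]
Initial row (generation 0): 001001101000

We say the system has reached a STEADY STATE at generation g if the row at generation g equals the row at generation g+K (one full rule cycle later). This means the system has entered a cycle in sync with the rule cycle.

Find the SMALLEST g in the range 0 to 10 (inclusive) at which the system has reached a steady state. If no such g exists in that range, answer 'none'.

Gen 0: 001001101000
Gen 1 (rule 106): 010011110000
Gen 2 (rule 57): 001010001111
Gen 3 (rule 89): 100001101001
Gen 4 (rule 106): 000011110010
Gen 5 (rule 57): 111010001001
Gen 6 (rule 89): 101001100100
Gen 7 (rule 106): 010011101000
Gen 8 (rule 57): 001010010111
Gen 9 (rule 89): 100001000101
Gen 10 (rule 106): 000010001010
Gen 11 (rule 57): 111001100101
Gen 12 (rule 89): 101101110000
Gen 13 (rule 106): 011111010000

Answer: none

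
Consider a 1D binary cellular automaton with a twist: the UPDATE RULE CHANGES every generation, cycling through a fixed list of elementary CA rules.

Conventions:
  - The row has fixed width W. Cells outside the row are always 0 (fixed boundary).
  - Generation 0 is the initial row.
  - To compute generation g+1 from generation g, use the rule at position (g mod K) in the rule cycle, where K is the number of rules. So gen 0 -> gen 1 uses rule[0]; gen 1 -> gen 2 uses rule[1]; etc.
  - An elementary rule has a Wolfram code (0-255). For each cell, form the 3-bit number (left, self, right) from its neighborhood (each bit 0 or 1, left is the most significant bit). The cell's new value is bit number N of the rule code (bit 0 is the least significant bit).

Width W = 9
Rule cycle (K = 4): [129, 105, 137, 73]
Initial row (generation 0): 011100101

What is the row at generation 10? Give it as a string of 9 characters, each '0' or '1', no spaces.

Answer: 100011111

Derivation:
Gen 0: 011100101
Gen 1 (rule 129): 001000000
Gen 2 (rule 105): 100011111
Gen 3 (rule 137): 001011110
Gen 4 (rule 73): 100010010
Gen 5 (rule 129): 001000000
Gen 6 (rule 105): 100011111
Gen 7 (rule 137): 001011110
Gen 8 (rule 73): 100010010
Gen 9 (rule 129): 001000000
Gen 10 (rule 105): 100011111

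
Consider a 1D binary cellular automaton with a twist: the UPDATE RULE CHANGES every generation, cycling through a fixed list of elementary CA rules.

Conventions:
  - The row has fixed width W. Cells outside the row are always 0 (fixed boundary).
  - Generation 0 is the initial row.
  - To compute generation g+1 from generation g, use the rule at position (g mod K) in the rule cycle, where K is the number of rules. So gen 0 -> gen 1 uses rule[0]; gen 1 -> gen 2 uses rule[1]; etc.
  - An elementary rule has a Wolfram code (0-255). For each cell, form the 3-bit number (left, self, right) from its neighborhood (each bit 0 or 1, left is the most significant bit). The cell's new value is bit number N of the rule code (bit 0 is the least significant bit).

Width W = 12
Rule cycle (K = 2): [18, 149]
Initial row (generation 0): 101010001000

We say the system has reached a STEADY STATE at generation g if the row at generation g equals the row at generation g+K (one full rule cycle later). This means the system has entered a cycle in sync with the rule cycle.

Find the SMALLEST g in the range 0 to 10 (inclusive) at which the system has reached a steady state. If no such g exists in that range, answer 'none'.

Answer: 3

Derivation:
Gen 0: 101010001000
Gen 1 (rule 18): 000001010100
Gen 2 (rule 149): 111101010111
Gen 3 (rule 18): 000000000000
Gen 4 (rule 149): 111111111111
Gen 5 (rule 18): 000000000000
Gen 6 (rule 149): 111111111111
Gen 7 (rule 18): 000000000000
Gen 8 (rule 149): 111111111111
Gen 9 (rule 18): 000000000000
Gen 10 (rule 149): 111111111111
Gen 11 (rule 18): 000000000000
Gen 12 (rule 149): 111111111111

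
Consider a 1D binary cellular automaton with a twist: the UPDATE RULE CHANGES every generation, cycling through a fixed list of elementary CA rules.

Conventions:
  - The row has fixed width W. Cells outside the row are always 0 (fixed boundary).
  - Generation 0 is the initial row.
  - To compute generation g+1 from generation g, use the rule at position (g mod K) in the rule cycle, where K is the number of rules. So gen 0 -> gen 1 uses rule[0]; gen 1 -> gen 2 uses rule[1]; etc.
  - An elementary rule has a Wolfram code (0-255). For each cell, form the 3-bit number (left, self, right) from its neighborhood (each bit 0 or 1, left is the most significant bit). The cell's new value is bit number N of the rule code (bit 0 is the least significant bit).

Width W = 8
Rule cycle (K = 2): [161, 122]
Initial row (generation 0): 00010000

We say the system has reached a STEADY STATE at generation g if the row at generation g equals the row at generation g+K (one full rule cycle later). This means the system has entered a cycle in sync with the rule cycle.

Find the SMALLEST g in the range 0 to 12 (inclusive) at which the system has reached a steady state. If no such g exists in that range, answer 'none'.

Answer: 3

Derivation:
Gen 0: 00010000
Gen 1 (rule 161): 11000111
Gen 2 (rule 122): 11101101
Gen 3 (rule 161): 01010010
Gen 4 (rule 122): 10101101
Gen 5 (rule 161): 01010010
Gen 6 (rule 122): 10101101
Gen 7 (rule 161): 01010010
Gen 8 (rule 122): 10101101
Gen 9 (rule 161): 01010010
Gen 10 (rule 122): 10101101
Gen 11 (rule 161): 01010010
Gen 12 (rule 122): 10101101
Gen 13 (rule 161): 01010010
Gen 14 (rule 122): 10101101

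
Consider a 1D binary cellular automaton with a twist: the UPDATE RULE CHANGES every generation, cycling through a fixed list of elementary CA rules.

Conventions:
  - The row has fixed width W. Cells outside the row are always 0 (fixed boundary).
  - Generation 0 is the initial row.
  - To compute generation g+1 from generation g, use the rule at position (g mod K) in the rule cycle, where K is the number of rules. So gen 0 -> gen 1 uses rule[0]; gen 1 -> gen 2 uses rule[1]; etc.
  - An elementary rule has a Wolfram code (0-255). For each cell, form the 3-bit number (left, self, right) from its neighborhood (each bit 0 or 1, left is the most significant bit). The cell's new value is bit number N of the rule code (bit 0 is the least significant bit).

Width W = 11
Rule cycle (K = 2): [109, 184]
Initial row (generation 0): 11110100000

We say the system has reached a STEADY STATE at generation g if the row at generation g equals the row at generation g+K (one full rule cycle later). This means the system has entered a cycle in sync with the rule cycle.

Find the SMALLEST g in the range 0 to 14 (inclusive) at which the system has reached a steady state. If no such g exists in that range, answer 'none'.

Gen 0: 11110100000
Gen 1 (rule 109): 10011101111
Gen 2 (rule 184): 01011011110
Gen 3 (rule 109): 01111110010
Gen 4 (rule 184): 01111101001
Gen 5 (rule 109): 01000111001
Gen 6 (rule 184): 00100110100
Gen 7 (rule 109): 10100111101
Gen 8 (rule 184): 01010111010
Gen 9 (rule 109): 01111101110
Gen 10 (rule 184): 01111011101
Gen 11 (rule 109): 01001110111
Gen 12 (rule 184): 00101101110
Gen 13 (rule 109): 10111111010
Gen 14 (rule 184): 01111110101
Gen 15 (rule 109): 01000011111
Gen 16 (rule 184): 00100011110

Answer: none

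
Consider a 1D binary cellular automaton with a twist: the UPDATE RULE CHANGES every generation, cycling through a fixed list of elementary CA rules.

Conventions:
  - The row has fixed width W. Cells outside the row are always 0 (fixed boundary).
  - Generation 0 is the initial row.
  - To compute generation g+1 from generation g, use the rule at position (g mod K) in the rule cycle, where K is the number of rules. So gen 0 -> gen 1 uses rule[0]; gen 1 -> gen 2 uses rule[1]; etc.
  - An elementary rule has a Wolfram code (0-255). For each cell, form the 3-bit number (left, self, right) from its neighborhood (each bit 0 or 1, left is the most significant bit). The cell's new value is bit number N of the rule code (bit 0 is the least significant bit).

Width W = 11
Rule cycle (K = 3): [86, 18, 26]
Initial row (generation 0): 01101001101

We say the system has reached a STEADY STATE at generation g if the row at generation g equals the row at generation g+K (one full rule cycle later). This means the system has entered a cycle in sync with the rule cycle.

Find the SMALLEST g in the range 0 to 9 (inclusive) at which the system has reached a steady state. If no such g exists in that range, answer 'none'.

Answer: 2

Derivation:
Gen 0: 01101001101
Gen 1 (rule 86): 10101110101
Gen 2 (rule 18): 00000000000
Gen 3 (rule 26): 00000000000
Gen 4 (rule 86): 00000000000
Gen 5 (rule 18): 00000000000
Gen 6 (rule 26): 00000000000
Gen 7 (rule 86): 00000000000
Gen 8 (rule 18): 00000000000
Gen 9 (rule 26): 00000000000
Gen 10 (rule 86): 00000000000
Gen 11 (rule 18): 00000000000
Gen 12 (rule 26): 00000000000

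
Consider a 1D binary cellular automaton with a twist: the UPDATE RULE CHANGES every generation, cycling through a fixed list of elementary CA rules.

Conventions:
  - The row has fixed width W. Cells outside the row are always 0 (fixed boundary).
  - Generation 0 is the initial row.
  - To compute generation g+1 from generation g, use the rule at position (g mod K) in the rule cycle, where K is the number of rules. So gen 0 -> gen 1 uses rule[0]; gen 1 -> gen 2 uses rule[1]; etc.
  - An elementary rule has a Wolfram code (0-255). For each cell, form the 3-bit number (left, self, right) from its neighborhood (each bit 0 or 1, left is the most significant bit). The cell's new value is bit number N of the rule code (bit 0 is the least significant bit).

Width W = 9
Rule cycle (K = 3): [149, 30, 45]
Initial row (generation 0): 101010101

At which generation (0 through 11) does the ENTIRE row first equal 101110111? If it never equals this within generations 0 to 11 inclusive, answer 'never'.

Answer: 8

Derivation:
Gen 0: 101010101
Gen 1 (rule 149): 101010101
Gen 2 (rule 30): 101010101
Gen 3 (rule 45): 111111111
Gen 4 (rule 149): 011111110
Gen 5 (rule 30): 110000001
Gen 6 (rule 45): 100111101
Gen 7 (rule 149): 110011001
Gen 8 (rule 30): 101110111
Gen 9 (rule 45): 111001100
Gen 10 (rule 149): 010100011
Gen 11 (rule 30): 110110110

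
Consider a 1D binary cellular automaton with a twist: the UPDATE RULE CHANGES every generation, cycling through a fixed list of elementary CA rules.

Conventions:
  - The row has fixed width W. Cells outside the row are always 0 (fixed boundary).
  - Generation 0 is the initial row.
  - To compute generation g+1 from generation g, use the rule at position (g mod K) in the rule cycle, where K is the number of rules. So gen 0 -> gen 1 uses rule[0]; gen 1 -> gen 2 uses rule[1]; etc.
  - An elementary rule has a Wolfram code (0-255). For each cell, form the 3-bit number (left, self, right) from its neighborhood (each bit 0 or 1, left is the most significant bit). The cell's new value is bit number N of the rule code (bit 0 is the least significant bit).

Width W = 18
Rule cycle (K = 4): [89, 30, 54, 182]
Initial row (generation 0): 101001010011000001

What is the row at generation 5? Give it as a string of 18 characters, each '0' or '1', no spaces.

Gen 0: 101001010011000001
Gen 1 (rule 89): 000100001011111100
Gen 2 (rule 30): 001110011010000010
Gen 3 (rule 54): 010001100111000111
Gen 4 (rule 182): 111010011010101010
Gen 5 (rule 89): 101001011000000001

Answer: 101001011000000001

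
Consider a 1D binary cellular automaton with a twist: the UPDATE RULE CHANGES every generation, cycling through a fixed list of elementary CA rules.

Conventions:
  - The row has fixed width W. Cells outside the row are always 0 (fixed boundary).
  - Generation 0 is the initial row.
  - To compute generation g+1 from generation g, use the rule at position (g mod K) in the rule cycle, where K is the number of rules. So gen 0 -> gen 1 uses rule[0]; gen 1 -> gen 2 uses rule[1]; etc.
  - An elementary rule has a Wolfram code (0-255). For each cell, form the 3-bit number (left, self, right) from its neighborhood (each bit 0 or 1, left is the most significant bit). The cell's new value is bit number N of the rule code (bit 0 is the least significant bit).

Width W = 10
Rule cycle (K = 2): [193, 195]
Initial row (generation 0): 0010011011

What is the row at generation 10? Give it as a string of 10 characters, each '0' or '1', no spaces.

Answer: 0011111011

Derivation:
Gen 0: 0010011011
Gen 1 (rule 193): 1000001001
Gen 2 (rule 195): 0011110010
Gen 3 (rule 193): 1001110000
Gen 4 (rule 195): 0010110111
Gen 5 (rule 193): 1000010011
Gen 6 (rule 195): 0011100101
Gen 7 (rule 193): 1001100000
Gen 8 (rule 195): 0010101111
Gen 9 (rule 193): 1000000111
Gen 10 (rule 195): 0011111011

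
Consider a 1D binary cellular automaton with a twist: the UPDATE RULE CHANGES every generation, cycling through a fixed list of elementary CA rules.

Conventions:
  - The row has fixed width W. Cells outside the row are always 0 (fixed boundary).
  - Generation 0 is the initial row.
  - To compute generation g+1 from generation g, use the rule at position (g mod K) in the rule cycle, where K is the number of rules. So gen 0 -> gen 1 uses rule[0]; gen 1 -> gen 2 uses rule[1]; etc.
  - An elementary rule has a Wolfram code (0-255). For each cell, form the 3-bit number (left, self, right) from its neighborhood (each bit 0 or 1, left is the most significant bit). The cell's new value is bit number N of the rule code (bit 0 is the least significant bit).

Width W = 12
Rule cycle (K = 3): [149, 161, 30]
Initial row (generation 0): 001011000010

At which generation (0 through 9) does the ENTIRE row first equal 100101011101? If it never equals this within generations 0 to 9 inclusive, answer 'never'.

Answer: never

Derivation:
Gen 0: 001011000010
Gen 1 (rule 149): 101000111011
Gen 2 (rule 161): 010010010100
Gen 3 (rule 30): 111111110110
Gen 4 (rule 149): 011111100001
Gen 5 (rule 161): 001111001100
Gen 6 (rule 30): 011000111010
Gen 7 (rule 149): 000110010011
Gen 8 (rule 161): 110000000000
Gen 9 (rule 30): 101000000000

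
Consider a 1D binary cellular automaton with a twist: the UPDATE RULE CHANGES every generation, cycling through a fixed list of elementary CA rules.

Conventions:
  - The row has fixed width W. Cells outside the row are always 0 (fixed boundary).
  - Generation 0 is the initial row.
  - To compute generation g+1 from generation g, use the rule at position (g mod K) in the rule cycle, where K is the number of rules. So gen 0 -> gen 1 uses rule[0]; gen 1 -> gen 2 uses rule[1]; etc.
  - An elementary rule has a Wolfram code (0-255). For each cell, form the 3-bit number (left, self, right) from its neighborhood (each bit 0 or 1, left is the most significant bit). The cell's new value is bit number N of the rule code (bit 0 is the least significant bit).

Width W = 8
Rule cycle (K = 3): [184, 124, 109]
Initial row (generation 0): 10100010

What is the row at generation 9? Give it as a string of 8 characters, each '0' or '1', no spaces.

Gen 0: 10100010
Gen 1 (rule 184): 01010001
Gen 2 (rule 124): 01111001
Gen 3 (rule 109): 01001001
Gen 4 (rule 184): 00100100
Gen 5 (rule 124): 00110110
Gen 6 (rule 109): 10111110
Gen 7 (rule 184): 01111101
Gen 8 (rule 124): 01000111
Gen 9 (rule 109): 01010101

Answer: 01010101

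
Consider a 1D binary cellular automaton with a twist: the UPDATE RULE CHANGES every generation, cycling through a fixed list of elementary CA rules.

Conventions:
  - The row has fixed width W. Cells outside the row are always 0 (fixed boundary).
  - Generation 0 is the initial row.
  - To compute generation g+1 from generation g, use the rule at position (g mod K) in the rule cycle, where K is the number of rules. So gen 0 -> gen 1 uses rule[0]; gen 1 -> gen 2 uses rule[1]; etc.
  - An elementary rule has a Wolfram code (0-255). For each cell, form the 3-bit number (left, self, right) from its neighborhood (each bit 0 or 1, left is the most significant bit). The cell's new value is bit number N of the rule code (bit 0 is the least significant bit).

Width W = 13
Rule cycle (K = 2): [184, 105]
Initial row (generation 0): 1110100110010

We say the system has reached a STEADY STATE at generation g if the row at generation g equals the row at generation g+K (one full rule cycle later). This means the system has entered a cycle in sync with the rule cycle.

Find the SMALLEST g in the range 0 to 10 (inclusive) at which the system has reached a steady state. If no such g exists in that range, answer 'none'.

Answer: 5

Derivation:
Gen 0: 1110100110010
Gen 1 (rule 184): 1101010101001
Gen 2 (rule 105): 1110101010000
Gen 3 (rule 184): 1101010101000
Gen 4 (rule 105): 1110101010011
Gen 5 (rule 184): 1101010101010
Gen 6 (rule 105): 1110101010100
Gen 7 (rule 184): 1101010101010
Gen 8 (rule 105): 1110101010100
Gen 9 (rule 184): 1101010101010
Gen 10 (rule 105): 1110101010100
Gen 11 (rule 184): 1101010101010
Gen 12 (rule 105): 1110101010100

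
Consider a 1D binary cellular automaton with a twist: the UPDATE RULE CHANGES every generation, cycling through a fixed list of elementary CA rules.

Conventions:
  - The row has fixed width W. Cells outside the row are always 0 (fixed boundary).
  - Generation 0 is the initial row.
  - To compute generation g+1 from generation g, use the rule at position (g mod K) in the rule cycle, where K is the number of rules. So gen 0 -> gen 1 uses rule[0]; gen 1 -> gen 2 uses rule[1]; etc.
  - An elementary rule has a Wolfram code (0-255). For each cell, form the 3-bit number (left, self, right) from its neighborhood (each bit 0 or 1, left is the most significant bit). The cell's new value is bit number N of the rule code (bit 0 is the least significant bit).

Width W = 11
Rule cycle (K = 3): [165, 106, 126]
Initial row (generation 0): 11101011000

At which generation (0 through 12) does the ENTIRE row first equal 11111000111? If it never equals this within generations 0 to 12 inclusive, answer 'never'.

Gen 0: 11101011000
Gen 1 (rule 165): 01011100011
Gen 2 (rule 106): 10110100111
Gen 3 (rule 126): 11111111101
Gen 4 (rule 165): 01111111011
Gen 5 (rule 106): 11000001111
Gen 6 (rule 126): 11100011001
Gen 7 (rule 165): 01001000001
Gen 8 (rule 106): 10010000010
Gen 9 (rule 126): 11111000111
Gen 10 (rule 165): 01110010010
Gen 11 (rule 106): 11010100100
Gen 12 (rule 126): 11111111110

Answer: 9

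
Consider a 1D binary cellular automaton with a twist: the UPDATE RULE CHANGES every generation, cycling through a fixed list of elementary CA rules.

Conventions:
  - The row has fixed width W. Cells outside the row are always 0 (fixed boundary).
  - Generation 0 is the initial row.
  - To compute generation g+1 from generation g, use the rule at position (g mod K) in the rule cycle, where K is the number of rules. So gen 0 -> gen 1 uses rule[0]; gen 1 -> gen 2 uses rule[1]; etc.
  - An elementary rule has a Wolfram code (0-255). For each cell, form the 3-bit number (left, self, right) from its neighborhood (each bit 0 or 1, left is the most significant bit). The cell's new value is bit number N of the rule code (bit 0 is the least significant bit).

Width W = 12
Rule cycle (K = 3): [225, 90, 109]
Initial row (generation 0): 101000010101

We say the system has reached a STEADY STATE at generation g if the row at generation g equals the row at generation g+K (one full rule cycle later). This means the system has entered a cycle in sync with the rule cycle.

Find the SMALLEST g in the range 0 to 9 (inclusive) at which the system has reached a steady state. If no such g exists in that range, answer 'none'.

Gen 0: 101000010101
Gen 1 (rule 225): 010011001010
Gen 2 (rule 90): 101111110001
Gen 3 (rule 109): 111000010101
Gen 4 (rule 225): 011011001010
Gen 5 (rule 90): 111011110001
Gen 6 (rule 109): 101110010101
Gen 7 (rule 225): 010110001010
Gen 8 (rule 90): 100111010001
Gen 9 (rule 109): 100101110101
Gen 10 (rule 225): 000010111010
Gen 11 (rule 90): 000100101001
Gen 12 (rule 109): 110100111001

Answer: none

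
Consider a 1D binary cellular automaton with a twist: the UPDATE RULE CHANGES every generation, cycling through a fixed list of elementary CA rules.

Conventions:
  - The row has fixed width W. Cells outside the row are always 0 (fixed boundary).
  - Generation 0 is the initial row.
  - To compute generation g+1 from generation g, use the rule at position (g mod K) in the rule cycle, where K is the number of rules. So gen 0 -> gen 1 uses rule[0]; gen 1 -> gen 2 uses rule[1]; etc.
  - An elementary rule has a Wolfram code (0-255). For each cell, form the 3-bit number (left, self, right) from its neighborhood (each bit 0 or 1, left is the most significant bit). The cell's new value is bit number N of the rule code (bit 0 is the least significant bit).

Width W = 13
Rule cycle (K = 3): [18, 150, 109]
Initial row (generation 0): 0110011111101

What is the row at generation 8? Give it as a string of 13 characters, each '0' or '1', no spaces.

Gen 0: 0110011111101
Gen 1 (rule 18): 1001100000000
Gen 2 (rule 150): 1110010000000
Gen 3 (rule 109): 1010010111111
Gen 4 (rule 18): 0001100000000
Gen 5 (rule 150): 0010010000000
Gen 6 (rule 109): 1010010111111
Gen 7 (rule 18): 0001100000000
Gen 8 (rule 150): 0010010000000

Answer: 0010010000000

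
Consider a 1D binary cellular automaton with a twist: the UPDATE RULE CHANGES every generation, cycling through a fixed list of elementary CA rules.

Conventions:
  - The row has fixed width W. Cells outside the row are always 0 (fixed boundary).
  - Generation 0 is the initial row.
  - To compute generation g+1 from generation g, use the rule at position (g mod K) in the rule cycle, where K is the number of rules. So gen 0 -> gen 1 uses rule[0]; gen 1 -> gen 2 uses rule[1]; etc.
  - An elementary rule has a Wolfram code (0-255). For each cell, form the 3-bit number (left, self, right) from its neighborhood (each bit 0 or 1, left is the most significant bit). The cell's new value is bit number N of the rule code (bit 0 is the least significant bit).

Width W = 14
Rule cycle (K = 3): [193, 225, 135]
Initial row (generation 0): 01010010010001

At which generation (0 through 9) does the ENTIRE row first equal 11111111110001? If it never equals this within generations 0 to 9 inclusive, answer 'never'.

Gen 0: 01010010010001
Gen 1 (rule 193): 00000000000100
Gen 2 (rule 225): 11111111110001
Gen 3 (rule 135): 01111111100111
Gen 4 (rule 193): 00111111100011
Gen 5 (rule 225): 10011111101001
Gen 6 (rule 135): 10101111001011
Gen 7 (rule 193): 00000111000001
Gen 8 (rule 225): 11110011011100
Gen 9 (rule 135): 01100100001001

Answer: 2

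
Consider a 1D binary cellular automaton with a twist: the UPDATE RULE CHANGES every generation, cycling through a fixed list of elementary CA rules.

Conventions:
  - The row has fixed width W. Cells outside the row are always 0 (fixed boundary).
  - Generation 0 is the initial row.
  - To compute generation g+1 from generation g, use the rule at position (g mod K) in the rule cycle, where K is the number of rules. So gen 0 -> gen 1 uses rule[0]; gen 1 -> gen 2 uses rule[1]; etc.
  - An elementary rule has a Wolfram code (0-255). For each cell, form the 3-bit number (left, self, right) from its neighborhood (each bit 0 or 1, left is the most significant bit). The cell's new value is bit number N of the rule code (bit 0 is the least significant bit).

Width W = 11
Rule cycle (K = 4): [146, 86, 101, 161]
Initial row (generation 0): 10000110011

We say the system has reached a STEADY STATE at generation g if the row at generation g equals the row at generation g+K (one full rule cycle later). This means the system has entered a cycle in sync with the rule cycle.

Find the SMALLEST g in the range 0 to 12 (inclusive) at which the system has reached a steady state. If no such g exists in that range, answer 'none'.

Answer: none

Derivation:
Gen 0: 10000110011
Gen 1 (rule 146): 01001001100
Gen 2 (rule 86): 11111110110
Gen 3 (rule 101): 00000011010
Gen 4 (rule 161): 11111000100
Gen 5 (rule 146): 01110101010
Gen 6 (rule 86): 10010101011
Gen 7 (rule 101): 10011111101
Gen 8 (rule 161): 00001111010
Gen 9 (rule 146): 00010110001
Gen 10 (rule 86): 00110011011
Gen 11 (rule 101): 10010001101
Gen 12 (rule 161): 00000100010
Gen 13 (rule 146): 00001010101
Gen 14 (rule 86): 00011010101
Gen 15 (rule 101): 11001111111
Gen 16 (rule 161): 00000111110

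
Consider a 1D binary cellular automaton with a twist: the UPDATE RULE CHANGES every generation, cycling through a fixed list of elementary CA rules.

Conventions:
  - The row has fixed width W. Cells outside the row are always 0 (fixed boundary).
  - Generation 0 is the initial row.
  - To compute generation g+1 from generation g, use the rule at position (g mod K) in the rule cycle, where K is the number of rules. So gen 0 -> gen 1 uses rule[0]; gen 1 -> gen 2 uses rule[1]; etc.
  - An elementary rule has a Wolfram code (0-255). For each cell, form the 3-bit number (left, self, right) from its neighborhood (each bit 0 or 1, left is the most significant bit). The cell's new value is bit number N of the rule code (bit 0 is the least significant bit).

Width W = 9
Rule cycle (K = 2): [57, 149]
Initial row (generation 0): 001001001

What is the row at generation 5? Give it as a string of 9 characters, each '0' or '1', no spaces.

Answer: 011111010

Derivation:
Gen 0: 001001001
Gen 1 (rule 57): 100100100
Gen 2 (rule 149): 110110111
Gen 3 (rule 57): 101101100
Gen 4 (rule 149): 100000011
Gen 5 (rule 57): 011111010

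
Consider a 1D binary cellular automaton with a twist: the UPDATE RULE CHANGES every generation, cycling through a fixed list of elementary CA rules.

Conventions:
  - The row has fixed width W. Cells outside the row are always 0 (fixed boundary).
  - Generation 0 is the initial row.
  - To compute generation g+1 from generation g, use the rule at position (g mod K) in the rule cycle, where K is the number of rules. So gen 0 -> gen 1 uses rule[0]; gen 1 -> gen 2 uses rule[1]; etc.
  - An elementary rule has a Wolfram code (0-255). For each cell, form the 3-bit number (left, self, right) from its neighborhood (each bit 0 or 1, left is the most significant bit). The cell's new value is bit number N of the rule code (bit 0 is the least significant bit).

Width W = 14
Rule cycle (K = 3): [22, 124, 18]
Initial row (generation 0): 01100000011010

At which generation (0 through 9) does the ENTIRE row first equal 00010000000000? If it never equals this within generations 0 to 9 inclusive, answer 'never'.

Gen 0: 01100000011010
Gen 1 (rule 22): 10010000100011
Gen 2 (rule 124): 11011000110011
Gen 3 (rule 18): 00000101001100
Gen 4 (rule 22): 00001101110010
Gen 5 (rule 124): 00001111011011
Gen 6 (rule 18): 00010000000000
Gen 7 (rule 22): 00111000000000
Gen 8 (rule 124): 00101100000000
Gen 9 (rule 18): 01000010000000

Answer: 6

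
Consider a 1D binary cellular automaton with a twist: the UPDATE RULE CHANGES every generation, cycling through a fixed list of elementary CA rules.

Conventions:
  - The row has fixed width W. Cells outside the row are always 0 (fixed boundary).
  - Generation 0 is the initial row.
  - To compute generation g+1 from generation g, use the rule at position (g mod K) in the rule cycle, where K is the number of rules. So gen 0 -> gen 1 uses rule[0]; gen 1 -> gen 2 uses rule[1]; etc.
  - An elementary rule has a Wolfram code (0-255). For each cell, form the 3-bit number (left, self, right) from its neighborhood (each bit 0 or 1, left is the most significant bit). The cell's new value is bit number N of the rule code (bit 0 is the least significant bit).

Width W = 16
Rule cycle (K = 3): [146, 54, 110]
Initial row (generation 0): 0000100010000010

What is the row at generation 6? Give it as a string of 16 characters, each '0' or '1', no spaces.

Gen 0: 0000100010000010
Gen 1 (rule 146): 0001010101000101
Gen 2 (rule 54): 0011111111101111
Gen 3 (rule 110): 0110000000111001
Gen 4 (rule 146): 1001000001010110
Gen 5 (rule 54): 1111100011111001
Gen 6 (rule 110): 1000100110001011

Answer: 1000100110001011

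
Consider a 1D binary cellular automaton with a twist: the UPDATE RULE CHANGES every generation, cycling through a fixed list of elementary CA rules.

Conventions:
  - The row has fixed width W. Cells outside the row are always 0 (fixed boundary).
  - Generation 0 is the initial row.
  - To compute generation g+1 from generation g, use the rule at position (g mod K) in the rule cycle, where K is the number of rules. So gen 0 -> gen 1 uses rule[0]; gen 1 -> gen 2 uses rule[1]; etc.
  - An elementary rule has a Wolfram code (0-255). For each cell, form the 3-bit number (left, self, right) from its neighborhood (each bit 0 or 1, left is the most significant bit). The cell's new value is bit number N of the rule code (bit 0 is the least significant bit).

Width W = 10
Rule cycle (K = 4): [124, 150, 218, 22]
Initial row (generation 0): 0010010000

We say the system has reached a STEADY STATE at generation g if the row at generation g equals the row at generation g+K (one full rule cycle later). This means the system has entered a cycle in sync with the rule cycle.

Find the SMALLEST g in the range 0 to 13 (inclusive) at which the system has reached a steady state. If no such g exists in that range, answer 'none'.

Gen 0: 0010010000
Gen 1 (rule 124): 0011011000
Gen 2 (rule 150): 0100000100
Gen 3 (rule 218): 1010001010
Gen 4 (rule 22): 1011011011
Gen 5 (rule 124): 1111111111
Gen 6 (rule 150): 0111111110
Gen 7 (rule 218): 1111111111
Gen 8 (rule 22): 0000000000
Gen 9 (rule 124): 0000000000
Gen 10 (rule 150): 0000000000
Gen 11 (rule 218): 0000000000
Gen 12 (rule 22): 0000000000
Gen 13 (rule 124): 0000000000
Gen 14 (rule 150): 0000000000
Gen 15 (rule 218): 0000000000
Gen 16 (rule 22): 0000000000
Gen 17 (rule 124): 0000000000

Answer: 8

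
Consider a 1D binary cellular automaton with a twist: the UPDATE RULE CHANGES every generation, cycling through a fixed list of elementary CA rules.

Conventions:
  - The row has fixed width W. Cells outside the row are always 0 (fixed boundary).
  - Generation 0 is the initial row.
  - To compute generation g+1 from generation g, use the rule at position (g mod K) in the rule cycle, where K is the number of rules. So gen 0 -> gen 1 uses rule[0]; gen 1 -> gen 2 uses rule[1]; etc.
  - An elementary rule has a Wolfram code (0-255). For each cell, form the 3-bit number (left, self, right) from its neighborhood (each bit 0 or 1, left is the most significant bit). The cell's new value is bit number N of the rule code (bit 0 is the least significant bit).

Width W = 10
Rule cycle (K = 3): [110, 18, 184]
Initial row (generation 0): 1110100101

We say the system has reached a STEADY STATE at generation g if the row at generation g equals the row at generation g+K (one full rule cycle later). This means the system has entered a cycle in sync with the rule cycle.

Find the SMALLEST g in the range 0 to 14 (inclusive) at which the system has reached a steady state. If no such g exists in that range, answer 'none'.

Answer: 2

Derivation:
Gen 0: 1110100101
Gen 1 (rule 110): 1011101111
Gen 2 (rule 18): 0000000000
Gen 3 (rule 184): 0000000000
Gen 4 (rule 110): 0000000000
Gen 5 (rule 18): 0000000000
Gen 6 (rule 184): 0000000000
Gen 7 (rule 110): 0000000000
Gen 8 (rule 18): 0000000000
Gen 9 (rule 184): 0000000000
Gen 10 (rule 110): 0000000000
Gen 11 (rule 18): 0000000000
Gen 12 (rule 184): 0000000000
Gen 13 (rule 110): 0000000000
Gen 14 (rule 18): 0000000000
Gen 15 (rule 184): 0000000000
Gen 16 (rule 110): 0000000000
Gen 17 (rule 18): 0000000000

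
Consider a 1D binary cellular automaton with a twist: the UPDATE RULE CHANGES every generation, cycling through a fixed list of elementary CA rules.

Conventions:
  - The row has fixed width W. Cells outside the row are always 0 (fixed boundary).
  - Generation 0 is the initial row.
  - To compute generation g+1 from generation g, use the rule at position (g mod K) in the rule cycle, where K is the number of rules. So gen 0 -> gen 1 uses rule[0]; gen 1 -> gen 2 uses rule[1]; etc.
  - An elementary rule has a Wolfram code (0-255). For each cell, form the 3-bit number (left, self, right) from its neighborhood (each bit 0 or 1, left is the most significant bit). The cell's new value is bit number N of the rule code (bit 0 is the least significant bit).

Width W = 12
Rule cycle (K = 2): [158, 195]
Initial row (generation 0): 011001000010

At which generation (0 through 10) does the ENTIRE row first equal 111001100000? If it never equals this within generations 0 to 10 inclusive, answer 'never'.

Gen 0: 011001000010
Gen 1 (rule 158): 110111100111
Gen 2 (rule 195): 010011101011
Gen 3 (rule 158): 111111001010
Gen 4 (rule 195): 011111010000
Gen 5 (rule 158): 111110011000
Gen 6 (rule 195): 011110101011
Gen 7 (rule 158): 111100101010
Gen 8 (rule 195): 011101000000
Gen 9 (rule 158): 111001100000
Gen 10 (rule 195): 011010101111

Answer: 9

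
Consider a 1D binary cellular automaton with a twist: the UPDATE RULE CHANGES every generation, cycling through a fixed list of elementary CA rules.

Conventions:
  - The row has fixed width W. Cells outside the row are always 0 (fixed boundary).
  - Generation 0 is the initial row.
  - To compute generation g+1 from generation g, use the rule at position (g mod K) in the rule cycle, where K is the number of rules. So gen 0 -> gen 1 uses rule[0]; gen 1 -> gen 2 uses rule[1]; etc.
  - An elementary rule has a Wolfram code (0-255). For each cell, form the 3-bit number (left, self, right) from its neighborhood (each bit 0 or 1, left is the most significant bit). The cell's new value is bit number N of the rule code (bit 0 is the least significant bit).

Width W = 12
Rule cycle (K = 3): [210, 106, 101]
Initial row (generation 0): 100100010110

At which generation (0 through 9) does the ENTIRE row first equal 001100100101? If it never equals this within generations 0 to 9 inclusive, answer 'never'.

Answer: 9

Derivation:
Gen 0: 100100010110
Gen 1 (rule 210): 011010100011
Gen 2 (rule 106): 111101000111
Gen 3 (rule 101): 000111010001
Gen 4 (rule 210): 001011001010
Gen 5 (rule 106): 010111010100
Gen 6 (rule 101): 011001111101
Gen 7 (rule 210): 101110111100
Gen 8 (rule 106): 011011100100
Gen 9 (rule 101): 001100100101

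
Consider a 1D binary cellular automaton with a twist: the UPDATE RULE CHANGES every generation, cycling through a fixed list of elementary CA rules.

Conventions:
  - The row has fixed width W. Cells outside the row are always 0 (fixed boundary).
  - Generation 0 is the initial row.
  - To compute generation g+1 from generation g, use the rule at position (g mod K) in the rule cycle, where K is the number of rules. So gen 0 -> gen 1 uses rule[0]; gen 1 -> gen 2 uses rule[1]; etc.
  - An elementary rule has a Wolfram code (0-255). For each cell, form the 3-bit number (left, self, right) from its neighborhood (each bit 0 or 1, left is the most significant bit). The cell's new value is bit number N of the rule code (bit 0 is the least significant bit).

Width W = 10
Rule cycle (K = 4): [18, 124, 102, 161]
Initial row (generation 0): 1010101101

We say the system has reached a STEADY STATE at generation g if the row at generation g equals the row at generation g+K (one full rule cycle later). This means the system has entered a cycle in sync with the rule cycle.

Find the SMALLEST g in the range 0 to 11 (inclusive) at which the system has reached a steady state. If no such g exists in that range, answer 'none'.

Answer: 1

Derivation:
Gen 0: 1010101101
Gen 1 (rule 18): 0000000000
Gen 2 (rule 124): 0000000000
Gen 3 (rule 102): 0000000000
Gen 4 (rule 161): 1111111111
Gen 5 (rule 18): 0000000000
Gen 6 (rule 124): 0000000000
Gen 7 (rule 102): 0000000000
Gen 8 (rule 161): 1111111111
Gen 9 (rule 18): 0000000000
Gen 10 (rule 124): 0000000000
Gen 11 (rule 102): 0000000000
Gen 12 (rule 161): 1111111111
Gen 13 (rule 18): 0000000000
Gen 14 (rule 124): 0000000000
Gen 15 (rule 102): 0000000000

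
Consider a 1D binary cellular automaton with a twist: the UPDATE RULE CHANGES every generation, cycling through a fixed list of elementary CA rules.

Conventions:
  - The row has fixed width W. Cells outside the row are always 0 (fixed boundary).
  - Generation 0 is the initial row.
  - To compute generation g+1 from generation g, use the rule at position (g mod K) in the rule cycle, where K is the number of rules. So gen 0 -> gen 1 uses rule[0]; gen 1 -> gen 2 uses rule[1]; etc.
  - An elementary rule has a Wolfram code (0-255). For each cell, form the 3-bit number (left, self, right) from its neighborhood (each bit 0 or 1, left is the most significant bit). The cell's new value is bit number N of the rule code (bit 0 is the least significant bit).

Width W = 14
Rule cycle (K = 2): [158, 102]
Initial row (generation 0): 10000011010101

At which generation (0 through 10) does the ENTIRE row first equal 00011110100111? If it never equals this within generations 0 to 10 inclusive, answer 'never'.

Gen 0: 10000011010101
Gen 1 (rule 158): 11000110010101
Gen 2 (rule 102): 01001010111111
Gen 3 (rule 158): 11111010111110
Gen 4 (rule 102): 00001111000010
Gen 5 (rule 158): 00011110100111
Gen 6 (rule 102): 00100011101001
Gen 7 (rule 158): 01110111001111
Gen 8 (rule 102): 10011001010001
Gen 9 (rule 158): 11110111011011
Gen 10 (rule 102): 00011001101101

Answer: 5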